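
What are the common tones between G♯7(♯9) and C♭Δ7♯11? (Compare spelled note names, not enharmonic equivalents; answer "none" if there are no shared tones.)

none

G♯7(♯9) = G♯, B♯, D♯, F♯, A𝄪.
C♭Δ7♯11 = C♭, E♭, G♭, B♭, F.
Shared: none.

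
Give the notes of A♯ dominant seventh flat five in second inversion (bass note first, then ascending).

A♯ dominant seventh flat five = A-sharp–C-double-sharp–E–G-sharp; second inversion → fifth (E) lowest.

E – G-sharp – A-sharp – C-double-sharp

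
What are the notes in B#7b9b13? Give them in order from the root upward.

B#  D##  F##  A#  C#  G#

Root B#, quality dominant seventh flat nine flat thirteen:
- root: B#
- major 3rd: D##
- perfect 5th: F##
- minor 7th: A#
- minor 9th: C#
- minor 13th: G#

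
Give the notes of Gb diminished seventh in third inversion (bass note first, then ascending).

Fbb, Gb, Bbb, Dbb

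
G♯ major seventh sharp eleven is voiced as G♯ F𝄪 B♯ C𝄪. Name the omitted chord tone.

D♯

G♯ major seventh sharp eleven = G♯, B♯, D♯, F𝄪, C𝄪. The voicing lacks the 5th (perfect 5th), D♯.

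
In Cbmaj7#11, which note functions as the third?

Eb

Cbmaj7#11 is built on Cb; its 3rd is a major 3rd above the root.
A third above C uses the letter E, and the major 3rd above Cb is Eb.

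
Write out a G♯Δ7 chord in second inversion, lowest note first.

D#  F##  G#  B#

G♯Δ7 = G#–B#–D#–F##; second inversion → fifth (D#) lowest.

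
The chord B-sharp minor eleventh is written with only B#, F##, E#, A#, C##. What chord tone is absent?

The full B-sharp minor eleventh chord is B#, D#, F##, A#, C##, E#.
Comparing with the voicing, the minor 3rd (3rd) — D# — is absent.

D#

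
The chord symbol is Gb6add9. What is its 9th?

Ab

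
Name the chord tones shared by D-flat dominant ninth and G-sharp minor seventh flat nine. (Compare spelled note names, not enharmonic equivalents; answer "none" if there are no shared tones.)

D-flat dominant ninth: D-flat F A-flat C-flat E-flat
G-sharp minor seventh flat nine: G-sharp B D-sharp F-sharp A
Common to both → none.

none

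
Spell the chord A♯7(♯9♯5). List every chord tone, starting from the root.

A♯, C𝄪, E𝄪, G♯, B𝄪

A♯7(♯9♯5): dominant seventh sharp nine sharp five on A♯.
A♯ — root
C𝄪 — major 3rd
E𝄪 — augmented 5th
G♯ — minor 7th
B𝄪 — augmented 9th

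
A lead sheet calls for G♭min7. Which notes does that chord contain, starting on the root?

Gb  Bbb  Db  Fb

G♭min7: minor seventh on Gb.
Root: Gb
Minor 3rd (3rd): Bbb
Perfect 5th (5th): Db
Minor 7th (7th): Fb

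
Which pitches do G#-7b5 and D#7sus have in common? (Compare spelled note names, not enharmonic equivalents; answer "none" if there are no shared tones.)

G#

G#-7b5: G# B D F#
D#7sus: D# G# A# C#
Common to both → G#.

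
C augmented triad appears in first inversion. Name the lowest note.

C augmented triad in root position is C–E–G#.
First inversion places the third in the bass, which is E.

E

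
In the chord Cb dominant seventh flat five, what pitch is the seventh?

Cb dominant seventh flat five is built on C-flat; its 7th is a minor 7th above the root.
A seventh above C uses the letter B, and the minor 7th above C-flat is B-double-flat.

B-double-flat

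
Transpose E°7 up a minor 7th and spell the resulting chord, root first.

D – F – A♭ – C♭

E up a minor 7th → D. New chord: D diminished seventh.
D — root
F — minor 3rd
A♭ — diminished 5th
C♭ — diminished 7th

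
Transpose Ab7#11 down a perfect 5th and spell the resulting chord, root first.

Db  F  Ab  Cb  G

A perfect 5th down from Ab is Db, so the new chord is Db dominant seventh sharp eleven.
Db — root
F — major 3rd
Ab — perfect 5th
Cb — minor 7th
G — augmented 11th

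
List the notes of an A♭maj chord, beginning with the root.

Ab, C, Eb

A♭maj is a major triad built on Ab.
- root: Ab
- major 3rd: C
- perfect 5th: Eb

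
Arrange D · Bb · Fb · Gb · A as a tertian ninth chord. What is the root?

Gb

Arranged so that each adjacent pair is a third by letter name: Gb – Bb – D – Fb – A.
The bottom of that stack, Gb, is the root (this is Gb dominant seventh sharp nine sharp five).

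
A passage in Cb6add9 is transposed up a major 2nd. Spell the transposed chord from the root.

Db  F  Ab  Bb  Eb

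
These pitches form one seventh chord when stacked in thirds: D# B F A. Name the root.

B

Stacking in thirds gives B – D# – F – A, so B is the root — B dominant seventh flat five.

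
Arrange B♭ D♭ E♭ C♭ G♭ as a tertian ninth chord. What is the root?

Arranged so that each adjacent pair is a third by letter name: C♭ – E♭ – G♭ – B♭ – D♭.
The bottom of that stack, C♭, is the root (this is C♭ major ninth).

C♭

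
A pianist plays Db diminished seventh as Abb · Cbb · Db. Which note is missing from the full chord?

Db diminished seventh = Db, Fb, Abb, Cbb. The voicing lacks the 3rd (minor 3rd), Fb.

Fb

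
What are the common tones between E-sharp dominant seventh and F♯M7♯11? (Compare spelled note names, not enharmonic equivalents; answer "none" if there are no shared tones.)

E-sharp dominant seventh: E# G## B# D#
F♯M7♯11: F# A# C# E# B#
Common to both → E#, B#.

E# – B#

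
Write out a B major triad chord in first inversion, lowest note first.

D#, F#, B

In root position, B major triad is B–D#–F#.
First inversion puts the third (D#) in the bass.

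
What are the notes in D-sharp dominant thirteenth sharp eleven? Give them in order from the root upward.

D-sharp dominant thirteenth sharp eleven: dominant thirteenth sharp eleven on D-sharp.
D-sharp — root
F-double-sharp — major 3rd
A-sharp — perfect 5th
C-sharp — minor 7th
E-sharp — major 9th
G-double-sharp — augmented 11th
B-sharp — major 13th

D-sharp  F-double-sharp  A-sharp  C-sharp  E-sharp  G-double-sharp  B-sharp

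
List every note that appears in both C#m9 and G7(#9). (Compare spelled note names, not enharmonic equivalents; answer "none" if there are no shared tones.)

C#m9: C# E G# B D#
G7(#9): G B D F A#
Common to both → B.

B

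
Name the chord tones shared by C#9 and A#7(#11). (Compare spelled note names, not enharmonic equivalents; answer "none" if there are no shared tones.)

C#9: C# E# G# B D#
A#7(#11): A# C## E# G# D##
Common to both → E#, G#.

E#, G#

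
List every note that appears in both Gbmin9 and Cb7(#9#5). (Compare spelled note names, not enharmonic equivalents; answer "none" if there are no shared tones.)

Gbmin9: Gb Bbb Db Fb Ab
Cb7(#9#5): Cb Eb G Bbb D
Common to both → Bbb.

Bbb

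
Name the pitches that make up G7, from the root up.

G, B, D, F

Root G, quality dominant seventh:
G — root
B — major 3rd
D — perfect 5th
F — minor 7th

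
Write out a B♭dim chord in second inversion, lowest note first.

B♭dim = B♭–D♭–F♭; second inversion → fifth (F♭) lowest.

F♭ B♭ D♭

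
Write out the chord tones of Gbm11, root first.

Root Gb, quality minor eleventh:
Gb — root
Bbb — minor 3rd
Db — perfect 5th
Fb — minor 7th
Ab — major 9th
Cb — perfect 11th

Gb – Bbb – Db – Fb – Ab – Cb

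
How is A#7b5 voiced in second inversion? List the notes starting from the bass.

E G♯ A♯ C𝄪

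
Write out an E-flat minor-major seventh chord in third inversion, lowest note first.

E-flat minor-major seventh = Eb–Gb–Bb–D; third inversion → seventh (D) lowest.

D – Eb – Gb – Bb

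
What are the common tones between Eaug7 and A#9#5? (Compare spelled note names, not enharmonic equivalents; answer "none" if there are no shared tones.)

Eaug7: E G# B# D
A#9#5: A# C## E## G# B#
Common to both → G#, B#.

G#, B#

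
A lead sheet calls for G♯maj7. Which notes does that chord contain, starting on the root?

G♯maj7 is a major seventh built on G#.
G# — root
B# — major 3rd
D# — perfect 5th
F## — major 7th

G#, B#, D#, F##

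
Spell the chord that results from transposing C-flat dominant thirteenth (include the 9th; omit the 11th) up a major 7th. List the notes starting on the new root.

B-flat – D – F – A-flat – C – G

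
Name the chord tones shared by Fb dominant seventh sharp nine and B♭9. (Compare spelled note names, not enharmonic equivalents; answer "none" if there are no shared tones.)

A♭

Fb dominant seventh sharp nine: F♭ A♭ C♭ E𝄫 G
B♭9: B♭ D F A♭ C
Common to both → A♭.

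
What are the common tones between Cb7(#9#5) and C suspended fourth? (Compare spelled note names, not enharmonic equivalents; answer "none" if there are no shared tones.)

G

Cb7(#9#5) = Cb, Eb, G, Bbb, D.
C suspended fourth = C, F, G.
Shared: G.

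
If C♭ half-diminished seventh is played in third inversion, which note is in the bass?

C♭ half-diminished seventh in root position is C♭–E𝄫–G𝄫–B𝄫.
Third inversion places the seventh in the bass, which is B𝄫.

B𝄫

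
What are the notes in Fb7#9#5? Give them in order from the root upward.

Fb Ab C Ebb G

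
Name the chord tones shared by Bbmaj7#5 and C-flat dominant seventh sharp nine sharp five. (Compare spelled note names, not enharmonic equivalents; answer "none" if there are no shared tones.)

Bbmaj7#5 = Bb, D, F#, A.
C-flat dominant seventh sharp nine sharp five = Cb, Eb, G, Bbb, D.
Shared: D.

D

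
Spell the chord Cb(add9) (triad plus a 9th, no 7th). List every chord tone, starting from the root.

C♭, E♭, G♭, D♭

Root C♭, quality added-ninth:
C♭ — root
E♭ — major 3rd
G♭ — perfect 5th
D♭ — major 9th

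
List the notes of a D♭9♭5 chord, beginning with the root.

D♭, F, A𝄫, C♭, E♭

D♭9♭5: dominant ninth flat five on D♭.
root → D♭
3rd (major 3rd) → F
5th (diminished 5th) → A𝄫
7th (minor 7th) → C♭
9th (major 9th) → E♭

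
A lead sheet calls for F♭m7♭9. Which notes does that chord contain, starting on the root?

Fb Abb Cb Ebb Gbb

F♭m7♭9: minor seventh flat nine on Fb.
root → Fb
3rd (minor 3rd) → Abb
5th (perfect 5th) → Cb
7th (minor 7th) → Ebb
9th (minor 9th) → Gbb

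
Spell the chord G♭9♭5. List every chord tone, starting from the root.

Root G♭, quality dominant ninth flat five:
- root: G♭
- major 3rd: B♭
- diminished 5th: D𝄫
- minor 7th: F♭
- major 9th: A♭

G♭, B♭, D𝄫, F♭, A♭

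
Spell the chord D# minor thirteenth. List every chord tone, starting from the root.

D# F# A# C# E# G# B#

D# minor thirteenth: minor thirteenth on D#.
Root: D#
Minor 3rd (3rd): F#
Perfect 5th (5th): A#
Minor 7th (7th): C#
Major 9th (9th): E#
Perfect 11th (11th): G#
Major 13th (13th): B#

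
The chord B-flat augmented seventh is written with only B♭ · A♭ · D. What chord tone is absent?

B-flat augmented seventh = B♭, D, F♯, A♭. The voicing lacks the 5th (augmented 5th), F♯.

F♯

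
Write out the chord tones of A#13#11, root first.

Root A♯, quality dominant thirteenth sharp eleven:
- root: A♯
- major 3rd: C𝄪
- perfect 5th: E♯
- minor 7th: G♯
- major 9th: B♯
- augmented 11th: D𝄪
- major 13th: F𝄪

A♯ C𝄪 E♯ G♯ B♯ D𝄪 F𝄪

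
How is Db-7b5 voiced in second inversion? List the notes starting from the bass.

In root position, Db-7b5 is D♭–F♭–A𝄫–C♭.
Second inversion puts the fifth (A𝄫) in the bass.

A𝄫 – C♭ – D♭ – F♭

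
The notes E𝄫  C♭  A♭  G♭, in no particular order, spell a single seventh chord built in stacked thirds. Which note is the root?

A♭

Stacking in thirds gives A♭ – C♭ – E𝄫 – G♭, so A♭ is the root — A♭ half-diminished seventh.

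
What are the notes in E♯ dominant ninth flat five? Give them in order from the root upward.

E# G## B D# F##

E♯ dominant ninth flat five: dominant ninth flat five on E#.
root → E#
3rd (major 3rd) → G##
5th (diminished 5th) → B
7th (minor 7th) → D#
9th (major 9th) → F##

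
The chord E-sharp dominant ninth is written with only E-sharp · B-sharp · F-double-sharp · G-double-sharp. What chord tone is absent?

D-sharp

The full E-sharp dominant ninth chord is E-sharp, G-double-sharp, B-sharp, D-sharp, F-double-sharp.
Comparing with the voicing, the minor 7th (7th) — D-sharp — is absent.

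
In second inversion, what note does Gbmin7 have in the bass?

Db

Gbmin7 = Gb–Bbb–Db–Fb. Second inversion → fifth in the bass = Db.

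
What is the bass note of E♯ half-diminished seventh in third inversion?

E♯ half-diminished seventh in root position is E-sharp–G-sharp–B–D-sharp.
Third inversion places the seventh in the bass, which is D-sharp.

D-sharp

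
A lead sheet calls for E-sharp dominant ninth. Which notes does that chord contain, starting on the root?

E♯, G𝄪, B♯, D♯, F𝄪

E-sharp dominant ninth: dominant ninth on E♯.
root → E♯
3rd (major 3rd) → G𝄪
5th (perfect 5th) → B♯
7th (minor 7th) → D♯
9th (major 9th) → F𝄪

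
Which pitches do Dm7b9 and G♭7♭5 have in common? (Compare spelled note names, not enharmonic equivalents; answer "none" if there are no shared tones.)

Dm7b9: D F A C Eb
G♭7♭5: Gb Bb Dbb Fb
Common to both → none.

none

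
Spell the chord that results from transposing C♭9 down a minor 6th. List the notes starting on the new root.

A minor 6th down from Cb is Eb, so the new chord is Eb dominant ninth.
- root: Eb
- major 3rd: G
- perfect 5th: Bb
- minor 7th: Db
- major 9th: F

Eb G Bb Db F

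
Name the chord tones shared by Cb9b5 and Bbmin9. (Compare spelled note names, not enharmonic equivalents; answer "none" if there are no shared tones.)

Db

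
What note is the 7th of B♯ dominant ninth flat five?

A♯

Root of B♯ dominant ninth flat five = B♯. The 7th is a minor 7th: B♯ up a minor 7th → A♯.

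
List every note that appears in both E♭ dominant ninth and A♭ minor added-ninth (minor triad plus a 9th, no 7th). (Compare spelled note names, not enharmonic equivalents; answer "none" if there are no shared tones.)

E-flat, B-flat

E♭ dominant ninth = E-flat, G, B-flat, D-flat, F.
A♭ minor added-ninth = A-flat, C-flat, E-flat, B-flat.
Shared: E-flat, B-flat.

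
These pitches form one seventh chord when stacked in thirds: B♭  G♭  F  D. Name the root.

G♭

Stacking in thirds gives G♭ – B♭ – D – F, so G♭ is the root — G♭ augmented major seventh.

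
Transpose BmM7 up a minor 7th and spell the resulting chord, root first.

A, C, E, G#

Transposed root: B → A (minor 7th up). So we spell A minor-major seventh:
- root: A
- minor 3rd: C
- perfect 5th: E
- major 7th: G#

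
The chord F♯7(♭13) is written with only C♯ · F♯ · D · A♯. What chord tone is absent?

F♯7(♭13) = F♯, A♯, C♯, E, D. The voicing lacks the 7th (minor 7th), E.

E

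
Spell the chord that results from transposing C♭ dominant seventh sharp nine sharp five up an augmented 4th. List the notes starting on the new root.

F  A  C#  Eb  G#

Cb up an augmented 4th → F. New chord: F dominant seventh sharp nine sharp five.
- root: F
- major 3rd: A
- augmented 5th: C#
- minor 7th: Eb
- augmented 9th: G#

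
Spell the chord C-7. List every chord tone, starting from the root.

C, Eb, G, Bb

Root C, quality minor seventh:
Root: C
Minor 3rd (3rd): Eb
Perfect 5th (5th): G
Minor 7th (7th): Bb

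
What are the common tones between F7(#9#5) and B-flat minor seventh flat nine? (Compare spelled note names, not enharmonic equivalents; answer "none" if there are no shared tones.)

F7(#9#5) = F, A, C#, Eb, G#.
B-flat minor seventh flat nine = Bb, Db, F, Ab, Cb.
Shared: F.

F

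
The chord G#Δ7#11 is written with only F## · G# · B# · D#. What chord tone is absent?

The full G#Δ7#11 chord is G#, B#, D#, F##, C##.
Comparing with the voicing, the augmented 11th (11th) — C## — is absent.

C##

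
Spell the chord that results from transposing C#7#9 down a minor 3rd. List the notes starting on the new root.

A#, C##, E#, G#, B##

Transposed root: C# → A# (minor 3rd down). So we spell A# dominant seventh sharp nine:
Root: A#
Major 3rd (3rd): C##
Perfect 5th (5th): E#
Minor 7th (7th): G#
Augmented 9th (9th): B##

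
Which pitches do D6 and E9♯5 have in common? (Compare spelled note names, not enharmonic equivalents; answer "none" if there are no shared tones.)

D F#

D6: D F# A B
E9♯5: E G# B# D F#
Common to both → D, F#.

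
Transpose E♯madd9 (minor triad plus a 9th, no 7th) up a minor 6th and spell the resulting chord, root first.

C# E G# D#

E# up a minor 6th → C#. New chord: C# minor added-ninth.
Root: C#
Minor 3rd (3rd): E
Perfect 5th (5th): G#
Major 9th (9th): D#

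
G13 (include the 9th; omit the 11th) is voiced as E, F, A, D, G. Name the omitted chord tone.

The full G13 chord is G, B, D, F, A, E.
Comparing with the voicing, the major 3rd (3rd) — B — is absent.

B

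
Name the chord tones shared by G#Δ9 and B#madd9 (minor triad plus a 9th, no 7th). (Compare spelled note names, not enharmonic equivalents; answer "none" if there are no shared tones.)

B#, D#, F##

G#Δ9: G# B# D# F## A#
B#madd9: B# D# F## C##
Common to both → B#, D#, F##.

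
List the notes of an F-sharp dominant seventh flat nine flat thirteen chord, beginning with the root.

F-sharp dominant seventh flat nine flat thirteen is a dominant seventh flat nine flat thirteen built on F#.
F# — root
A# — major 3rd
C# — perfect 5th
E — minor 7th
G — minor 9th
D — minor 13th

F#  A#  C#  E  G  D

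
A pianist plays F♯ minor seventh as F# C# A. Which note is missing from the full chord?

F♯ minor seventh = F#, A, C#, E. The voicing lacks the 7th (minor 7th), E.

E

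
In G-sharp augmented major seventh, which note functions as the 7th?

F-double-sharp

G-sharp augmented major seventh is built on G-sharp; its 7th is a major 7th above the root.
A seventh above G uses the letter F, and the major 7th above G-sharp is F-double-sharp.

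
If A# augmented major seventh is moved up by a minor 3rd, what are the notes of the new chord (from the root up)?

C# E# G## B#

A# up a minor 3rd → C#. New chord: C# augmented major seventh.
C# — root
E# — major 3rd
G## — augmented 5th
B# — major 7th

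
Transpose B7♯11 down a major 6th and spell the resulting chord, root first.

D, F♯, A, C, G♯

A major 6th down from B is D, so the new chord is D dominant seventh sharp eleven.
Root: D
Major 3rd (3rd): F♯
Perfect 5th (5th): A
Minor 7th (7th): C
Augmented 11th (11th): G♯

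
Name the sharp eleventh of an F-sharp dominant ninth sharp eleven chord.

B-sharp

F-sharp dominant ninth sharp eleven is built on F-sharp; its 11th is an augmented 11th above the root.
A fourth above F uses the letter B, and the augmented 11th above F-sharp is B-sharp.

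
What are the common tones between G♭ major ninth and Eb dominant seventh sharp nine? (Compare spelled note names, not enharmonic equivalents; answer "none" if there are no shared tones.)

G♭ major ninth: G-flat B-flat D-flat F A-flat
Eb dominant seventh sharp nine: E-flat G B-flat D-flat F-sharp
Common to both → B-flat, D-flat.

B-flat  D-flat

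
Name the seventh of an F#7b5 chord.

E

F#7b5 is built on F#; its 7th is a minor 7th above the root.
A seventh above F uses the letter E, and the minor 7th above F# is E.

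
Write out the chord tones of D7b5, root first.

D  F#  Ab  C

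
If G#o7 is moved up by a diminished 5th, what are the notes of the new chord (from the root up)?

A diminished 5th up from G♯ is D, so the new chord is D diminished seventh.
- root: D
- minor 3rd: F
- diminished 5th: A♭
- diminished 7th: C♭

D F A♭ C♭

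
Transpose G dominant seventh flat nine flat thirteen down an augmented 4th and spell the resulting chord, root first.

G down an augmented 4th → D-flat. New chord: D-flat dominant seventh flat nine flat thirteen.
D-flat — root
F — major 3rd
A-flat — perfect 5th
C-flat — minor 7th
E-double-flat — minor 9th
B-double-flat — minor 13th

D-flat, F, A-flat, C-flat, E-double-flat, B-double-flat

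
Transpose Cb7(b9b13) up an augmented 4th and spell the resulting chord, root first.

F, A, C, Eb, Gb, Db

Cb up an augmented 4th → F. New chord: F dominant seventh flat nine flat thirteen.
F — root
A — major 3rd
C — perfect 5th
Eb — minor 7th
Gb — minor 9th
Db — minor 13th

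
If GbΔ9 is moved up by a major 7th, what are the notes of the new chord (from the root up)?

A major 7th up from Gb is F, so the new chord is F major ninth.
F — root
A — major 3rd
C — perfect 5th
E — major 7th
G — major 9th

F  A  C  E  G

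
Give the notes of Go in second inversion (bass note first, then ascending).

Go = G–B♭–D♭; second inversion → fifth (D♭) lowest.

D♭  G  B♭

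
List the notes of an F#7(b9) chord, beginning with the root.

F#, A#, C#, E, G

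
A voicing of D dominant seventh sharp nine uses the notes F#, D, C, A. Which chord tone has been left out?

D dominant seventh sharp nine = D, F#, A, C, E#. The voicing lacks the 9th (augmented 9th), E#.

E#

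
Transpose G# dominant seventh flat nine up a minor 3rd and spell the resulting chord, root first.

B – D-sharp – F-sharp – A – C

A minor 3rd up from G-sharp is B, so the new chord is B dominant seventh flat nine.
Root: B
Major 3rd (3rd): D-sharp
Perfect 5th (5th): F-sharp
Minor 7th (7th): A
Minor 9th (9th): C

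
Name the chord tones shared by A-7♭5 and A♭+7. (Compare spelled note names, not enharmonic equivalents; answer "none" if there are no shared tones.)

C

A-7♭5: A C Eb G
A♭+7: Ab C E Gb
Common to both → C.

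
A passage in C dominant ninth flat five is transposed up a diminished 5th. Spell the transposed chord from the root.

C up a diminished 5th → Gb. New chord: Gb dominant ninth flat five.
root → Gb
3rd (major 3rd) → Bb
5th (diminished 5th) → Dbb
7th (minor 7th) → Fb
9th (major 9th) → Ab

Gb  Bb  Dbb  Fb  Ab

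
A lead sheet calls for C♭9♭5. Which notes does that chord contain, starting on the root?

C♭9♭5: dominant ninth flat five on Cb.
Cb — root
Eb — major 3rd
Gbb — diminished 5th
Bbb — minor 7th
Db — major 9th

Cb Eb Gbb Bbb Db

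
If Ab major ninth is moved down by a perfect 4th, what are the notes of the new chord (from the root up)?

A perfect 4th down from A♭ is E♭, so the new chord is E♭ major ninth.
root → E♭
3rd (major 3rd) → G
5th (perfect 5th) → B♭
7th (major 7th) → D
9th (major 9th) → F

E♭  G  B♭  D  F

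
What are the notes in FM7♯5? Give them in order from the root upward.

Root F, quality augmented major seventh:
Root: F
Major 3rd (3rd): A
Augmented 5th (5th): C#
Major 7th (7th): E

F A C# E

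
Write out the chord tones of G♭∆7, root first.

G♭∆7 is a major seventh built on Gb.
root → Gb
3rd (major 3rd) → Bb
5th (perfect 5th) → Db
7th (major 7th) → F

Gb, Bb, Db, F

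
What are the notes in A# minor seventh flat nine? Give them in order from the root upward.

A-sharp, C-sharp, E-sharp, G-sharp, B

Root A-sharp, quality minor seventh flat nine:
A-sharp — root
C-sharp — minor 3rd
E-sharp — perfect 5th
G-sharp — minor 7th
B — minor 9th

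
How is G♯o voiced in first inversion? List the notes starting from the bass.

B D G#

G♯o = G#–B–D; first inversion → third (B) lowest.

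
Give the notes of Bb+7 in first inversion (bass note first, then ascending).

D, F#, Ab, Bb

Bb+7 = Bb–D–F#–Ab; first inversion → third (D) lowest.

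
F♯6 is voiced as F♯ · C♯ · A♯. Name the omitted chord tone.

D♯

F♯6 = F♯, A♯, C♯, D♯. The voicing lacks the 6th (major 6th), D♯.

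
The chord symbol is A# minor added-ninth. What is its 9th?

B#

A# minor added-ninth is built on A#; its 9th is a major 9th above the root.
A second above A uses the letter B, and the major 9th above A# is B#.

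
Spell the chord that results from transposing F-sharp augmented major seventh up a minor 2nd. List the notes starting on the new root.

F-sharp up a minor 2nd → G. New chord: G augmented major seventh.
Root: G
Major 3rd (3rd): B
Augmented 5th (5th): D-sharp
Major 7th (7th): F-sharp

G  B  D-sharp  F-sharp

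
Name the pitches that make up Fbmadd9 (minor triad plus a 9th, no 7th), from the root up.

Fbmadd9 is a minor added-ninth built on Fb.
root → Fb
3rd (minor 3rd) → Abb
5th (perfect 5th) → Cb
9th (major 9th) → Gb

Fb Abb Cb Gb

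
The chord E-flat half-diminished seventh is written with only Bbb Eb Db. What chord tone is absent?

The full E-flat half-diminished seventh chord is Eb, Gb, Bbb, Db.
Comparing with the voicing, the minor 3rd (3rd) — Gb — is absent.

Gb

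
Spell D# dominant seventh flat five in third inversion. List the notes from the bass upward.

In root position, D# dominant seventh flat five is D-sharp–F-double-sharp–A–C-sharp.
Third inversion puts the seventh (C-sharp) in the bass.

C-sharp D-sharp F-double-sharp A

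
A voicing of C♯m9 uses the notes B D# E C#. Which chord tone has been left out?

G#

C♯m9 = C#, E, G#, B, D#. The voicing lacks the 5th (perfect 5th), G#.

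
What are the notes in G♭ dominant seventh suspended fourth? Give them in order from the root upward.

G♭ dominant seventh suspended fourth is a dominant seventh suspended fourth built on G-flat.
root → G-flat
4th (perfect 4th) → C-flat
5th (perfect 5th) → D-flat
7th (minor 7th) → F-flat

G-flat  C-flat  D-flat  F-flat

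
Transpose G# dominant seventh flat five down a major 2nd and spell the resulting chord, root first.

F-sharp, A-sharp, C, E

G-sharp down a major 2nd → F-sharp. New chord: F-sharp dominant seventh flat five.
- root: F-sharp
- major 3rd: A-sharp
- diminished 5th: C
- minor 7th: E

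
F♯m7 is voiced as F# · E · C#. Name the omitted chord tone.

A

The full F♯m7 chord is F#, A, C#, E.
Comparing with the voicing, the minor 3rd (3rd) — A — is absent.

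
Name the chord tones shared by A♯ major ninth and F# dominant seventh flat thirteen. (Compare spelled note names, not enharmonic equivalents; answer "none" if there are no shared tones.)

A♯ major ninth: A-sharp C-double-sharp E-sharp G-double-sharp B-sharp
F# dominant seventh flat thirteen: F-sharp A-sharp C-sharp E D
Common to both → A-sharp.

A-sharp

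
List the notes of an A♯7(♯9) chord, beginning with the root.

A#, C##, E#, G#, B##

A♯7(♯9): dominant seventh sharp nine on A#.
A# — root
C## — major 3rd
E# — perfect 5th
G# — minor 7th
B## — augmented 9th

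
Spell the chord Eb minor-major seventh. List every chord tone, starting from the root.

Eb minor-major seventh is a minor-major seventh built on E-flat.
root → E-flat
3rd (minor 3rd) → G-flat
5th (perfect 5th) → B-flat
7th (major 7th) → D

E-flat, G-flat, B-flat, D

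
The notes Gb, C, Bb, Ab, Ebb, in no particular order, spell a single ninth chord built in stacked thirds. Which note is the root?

Stacking in thirds gives Ab – C – Ebb – Gb – Bb, so Ab is the root — Ab dominant ninth flat five.

Ab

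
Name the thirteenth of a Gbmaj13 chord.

Eb

Root of Gbmaj13 = Gb. The 13th is a major 13th: Gb up a major 13th → Eb.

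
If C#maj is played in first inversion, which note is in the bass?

E♯

C#maj in root position is C♯–E♯–G♯.
First inversion places the third in the bass, which is E♯.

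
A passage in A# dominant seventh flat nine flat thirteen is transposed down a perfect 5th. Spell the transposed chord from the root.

Transposed root: A♯ → D♯ (perfect 5th down). So we spell D♯ dominant seventh flat nine flat thirteen:
D♯ — root
F𝄪 — major 3rd
A♯ — perfect 5th
C♯ — minor 7th
E — minor 9th
B — minor 13th

D♯, F𝄪, A♯, C♯, E, B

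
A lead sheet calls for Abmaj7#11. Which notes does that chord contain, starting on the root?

Ab, C, Eb, G, D

Root Ab, quality major seventh sharp eleven:
Ab — root
C — major 3rd
Eb — perfect 5th
G — major 7th
D — augmented 11th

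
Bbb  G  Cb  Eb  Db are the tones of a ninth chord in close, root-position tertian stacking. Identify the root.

Arranged so that each adjacent pair is a third by letter name: Cb – Eb – G – Bbb – Db.
The bottom of that stack, Cb, is the root (this is Cb dominant ninth sharp five).

Cb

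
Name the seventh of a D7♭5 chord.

C

D7♭5 is built on D; its 7th is a minor 7th above the root.
A seventh above D uses the letter C, and the minor 7th above D is C.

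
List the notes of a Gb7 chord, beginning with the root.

Gb  Bb  Db  Fb

Gb7 is a dominant seventh built on Gb.
Root: Gb
Major 3rd (3rd): Bb
Perfect 5th (5th): Db
Minor 7th (7th): Fb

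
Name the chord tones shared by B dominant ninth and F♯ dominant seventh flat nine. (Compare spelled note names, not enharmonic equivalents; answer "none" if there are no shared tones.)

B dominant ninth: B D# F# A C#
F♯ dominant seventh flat nine: F# A# C# E G
Common to both → F#, C#.

F#, C#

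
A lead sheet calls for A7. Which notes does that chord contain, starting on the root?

A, C#, E, G

Root A, quality dominant seventh:
A — root
C# — major 3rd
E — perfect 5th
G — minor 7th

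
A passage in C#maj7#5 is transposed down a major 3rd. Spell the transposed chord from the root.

A  C#  E#  G#

C# down a major 3rd → A. New chord: A augmented major seventh.
- root: A
- major 3rd: C#
- augmented 5th: E#
- major 7th: G#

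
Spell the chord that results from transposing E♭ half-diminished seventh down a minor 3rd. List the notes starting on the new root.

C Eb Gb Bb

Eb down a minor 3rd → C. New chord: C half-diminished seventh.
- root: C
- minor 3rd: Eb
- diminished 5th: Gb
- minor 7th: Bb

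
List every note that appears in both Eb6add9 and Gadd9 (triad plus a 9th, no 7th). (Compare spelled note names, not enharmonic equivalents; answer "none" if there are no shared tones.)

G

Eb6add9: E♭ G B♭ C F
Gadd9: G B D A
Common to both → G.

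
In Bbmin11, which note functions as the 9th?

Root of Bbmin11 = Bb. The 9th is a major 9th: Bb up a major 9th → C.

C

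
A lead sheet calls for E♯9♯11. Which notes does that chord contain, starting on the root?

E#, G##, B#, D#, F##, A##

E♯9♯11: dominant ninth sharp eleven on E#.
E# — root
G## — major 3rd
B# — perfect 5th
D# — minor 7th
F## — major 9th
A## — augmented 11th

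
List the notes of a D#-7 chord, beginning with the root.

Root D♯, quality minor seventh:
D♯ — root
F♯ — minor 3rd
A♯ — perfect 5th
C♯ — minor 7th

D♯, F♯, A♯, C♯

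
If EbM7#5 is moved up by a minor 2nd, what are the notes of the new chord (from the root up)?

A minor 2nd up from Eb is Fb, so the new chord is Fb augmented major seventh.
Root: Fb
Major 3rd (3rd): Ab
Augmented 5th (5th): C
Major 7th (7th): Eb

Fb – Ab – C – Eb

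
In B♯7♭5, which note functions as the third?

D##

Root of B♯7♭5 = B#. The 3rd is a major 3rd: B# up a major 3rd → D##.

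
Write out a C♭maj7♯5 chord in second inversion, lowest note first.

C♭maj7♯5 = Cb–Eb–G–Bb; second inversion → fifth (G) lowest.

G, Bb, Cb, Eb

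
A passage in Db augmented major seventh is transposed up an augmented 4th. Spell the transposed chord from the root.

G  B  D#  F#

Transposed root: Db → G (augmented 4th up). So we spell G augmented major seventh:
- root: G
- major 3rd: B
- augmented 5th: D#
- major 7th: F#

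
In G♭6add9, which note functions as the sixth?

Eb

G♭6add9 is built on Gb; its 6th is a major 6th above the root.
A sixth above G uses the letter E, and the major 6th above Gb is Eb.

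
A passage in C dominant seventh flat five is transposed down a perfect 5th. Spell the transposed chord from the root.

Transposed root: C → F (perfect 5th down). So we spell F dominant seventh flat five:
- root: F
- major 3rd: A
- diminished 5th: Cb
- minor 7th: Eb

F  A  Cb  Eb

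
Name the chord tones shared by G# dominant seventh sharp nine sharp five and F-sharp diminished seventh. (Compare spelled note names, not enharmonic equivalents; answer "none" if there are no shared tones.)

G# dominant seventh sharp nine sharp five = G-sharp, B-sharp, D-double-sharp, F-sharp, A-double-sharp.
F-sharp diminished seventh = F-sharp, A, C, E-flat.
Shared: F-sharp.

F-sharp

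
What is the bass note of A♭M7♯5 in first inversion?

A♭M7♯5 = Ab–C–E–G. First inversion → third in the bass = C.

C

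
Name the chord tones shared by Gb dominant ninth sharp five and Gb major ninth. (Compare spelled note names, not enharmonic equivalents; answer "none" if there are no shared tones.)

Gb Bb Ab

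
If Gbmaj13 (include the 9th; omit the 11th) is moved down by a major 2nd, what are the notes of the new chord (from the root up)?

Transposed root: Gb → Fb (major 2nd down). So we spell Fb major thirteenth:
- root: Fb
- major 3rd: Ab
- perfect 5th: Cb
- major 7th: Eb
- major 9th: Gb
- major 13th: Db

Fb, Ab, Cb, Eb, Gb, Db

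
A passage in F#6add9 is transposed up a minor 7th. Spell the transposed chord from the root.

E, G#, B, C#, F#

F# up a minor 7th → E. New chord: E six-nine.
root → E
3rd (major 3rd) → G#
5th (perfect 5th) → B
6th (major 6th) → C#
9th (major 9th) → F#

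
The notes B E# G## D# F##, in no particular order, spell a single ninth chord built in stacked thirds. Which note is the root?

Arranged so that each adjacent pair is a third by letter name: E# – G## – B – D# – F##.
The bottom of that stack, E#, is the root (this is E# dominant ninth flat five).

E#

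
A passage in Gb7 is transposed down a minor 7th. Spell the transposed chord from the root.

Transposed root: Gb → Ab (minor 7th down). So we spell Ab dominant seventh:
Root: Ab
Major 3rd (3rd): C
Perfect 5th (5th): Eb
Minor 7th (7th): Gb

Ab, C, Eb, Gb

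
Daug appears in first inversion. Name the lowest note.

Daug in root position is D–F#–A#.
First inversion places the third in the bass, which is F#.

F#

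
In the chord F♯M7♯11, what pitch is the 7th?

E#

Root of F♯M7♯11 = F#. The 7th is a major 7th: F# up a major 7th → E#.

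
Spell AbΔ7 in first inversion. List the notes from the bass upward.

C, Eb, G, Ab

AbΔ7 = Ab–C–Eb–G; first inversion → third (C) lowest.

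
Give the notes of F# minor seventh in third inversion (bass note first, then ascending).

In root position, F# minor seventh is F-sharp–A–C-sharp–E.
Third inversion puts the seventh (E) in the bass.

E F-sharp A C-sharp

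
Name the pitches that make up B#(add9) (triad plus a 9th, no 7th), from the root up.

B#(add9): added-ninth on B#.
B# — root
D## — major 3rd
F## — perfect 5th
C## — major 9th

B#  D##  F##  C##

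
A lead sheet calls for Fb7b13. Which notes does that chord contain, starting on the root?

Fb, Ab, Cb, Ebb, Dbb

Fb7b13: dominant seventh flat thirteen on Fb.
Fb — root
Ab — major 3rd
Cb — perfect 5th
Ebb — minor 7th
Dbb — minor 13th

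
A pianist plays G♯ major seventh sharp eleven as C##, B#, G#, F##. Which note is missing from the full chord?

D#

G♯ major seventh sharp eleven = G#, B#, D#, F##, C##. The voicing lacks the 5th (perfect 5th), D#.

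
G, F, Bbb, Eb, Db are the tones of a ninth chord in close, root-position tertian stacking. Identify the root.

Eb

Arranged so that each adjacent pair is a third by letter name: Eb – G – Bbb – Db – F.
The bottom of that stack, Eb, is the root (this is Eb dominant ninth flat five).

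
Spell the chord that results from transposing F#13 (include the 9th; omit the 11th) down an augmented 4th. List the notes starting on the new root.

F# down an augmented 4th → C. New chord: C dominant thirteenth.
C — root
E — major 3rd
G — perfect 5th
Bb — minor 7th
D — major 9th
A — major 13th

C  E  G  Bb  D  A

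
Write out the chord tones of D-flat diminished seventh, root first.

Root D-flat, quality diminished seventh:
- root: D-flat
- minor 3rd: F-flat
- diminished 5th: A-double-flat
- diminished 7th: C-double-flat

D-flat, F-flat, A-double-flat, C-double-flat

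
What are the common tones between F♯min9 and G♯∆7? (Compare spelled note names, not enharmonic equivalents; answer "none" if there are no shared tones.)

G#

F♯min9: F# A C# E G#
G♯∆7: G# B# D# F##
Common to both → G#.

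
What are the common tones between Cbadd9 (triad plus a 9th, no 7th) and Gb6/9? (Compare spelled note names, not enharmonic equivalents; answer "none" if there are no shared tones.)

Cbadd9 = C♭, E♭, G♭, D♭.
Gb6/9 = G♭, B♭, D♭, E♭, A♭.
Shared: E♭, G♭, D♭.

E♭  G♭  D♭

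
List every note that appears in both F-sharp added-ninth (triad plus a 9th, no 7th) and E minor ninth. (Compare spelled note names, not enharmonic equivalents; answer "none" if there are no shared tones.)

F-sharp

F-sharp added-ninth: F-sharp A-sharp C-sharp G-sharp
E minor ninth: E G B D F-sharp
Common to both → F-sharp.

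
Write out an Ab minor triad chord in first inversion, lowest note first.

Cb, Eb, Ab

Ab minor triad = Ab–Cb–Eb; first inversion → third (Cb) lowest.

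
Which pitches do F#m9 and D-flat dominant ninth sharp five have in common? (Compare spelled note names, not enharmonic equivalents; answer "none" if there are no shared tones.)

A

F#m9: F# A C# E G#
D-flat dominant ninth sharp five: Db F A Cb Eb
Common to both → A.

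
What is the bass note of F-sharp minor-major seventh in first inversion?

A

F-sharp minor-major seventh = F#–A–C#–E#. First inversion → third in the bass = A.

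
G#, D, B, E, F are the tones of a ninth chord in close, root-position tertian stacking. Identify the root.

Stacking in thirds gives E – G# – B – D – F, so E is the root — E dominant seventh flat nine.

E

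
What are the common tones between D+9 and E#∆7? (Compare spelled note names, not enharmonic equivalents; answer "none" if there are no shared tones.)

none

D+9 = D, F♯, A♯, C, E.
E#∆7 = E♯, G𝄪, B♯, D𝄪.
Shared: none.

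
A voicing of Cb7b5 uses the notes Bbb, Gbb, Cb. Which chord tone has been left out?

Eb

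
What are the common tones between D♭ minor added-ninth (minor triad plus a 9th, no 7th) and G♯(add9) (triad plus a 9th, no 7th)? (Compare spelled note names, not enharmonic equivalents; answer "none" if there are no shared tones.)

D♭ minor added-ninth = Db, Fb, Ab, Eb.
G♯(add9) = G#, B#, D#, A#.
Shared: none.

none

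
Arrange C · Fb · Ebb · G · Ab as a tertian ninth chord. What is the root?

Stacking in thirds gives Fb – Ab – C – Ebb – G, so Fb is the root — Fb dominant seventh sharp nine sharp five.

Fb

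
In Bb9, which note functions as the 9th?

Root of Bb9 = Bb. The 9th is a major 9th: Bb up a major 9th → C.

C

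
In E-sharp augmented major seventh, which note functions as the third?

G-double-sharp

Root of E-sharp augmented major seventh = E-sharp. The 3rd is a major 3rd: E-sharp up a major 3rd → G-double-sharp.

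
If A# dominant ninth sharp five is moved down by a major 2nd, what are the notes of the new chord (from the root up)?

A major 2nd down from A# is G#, so the new chord is G# dominant ninth sharp five.
- root: G#
- major 3rd: B#
- augmented 5th: D##
- minor 7th: F#
- major 9th: A#

G# – B# – D## – F# – A#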